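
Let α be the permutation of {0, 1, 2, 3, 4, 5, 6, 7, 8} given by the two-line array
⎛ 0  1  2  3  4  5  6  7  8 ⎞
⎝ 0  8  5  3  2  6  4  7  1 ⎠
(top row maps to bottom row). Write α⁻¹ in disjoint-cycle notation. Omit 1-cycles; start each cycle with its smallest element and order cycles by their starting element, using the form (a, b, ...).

The cycle decomposition of α is (1, 8)(2, 5, 6, 4).
Reversing each cycle (and rotating so the smallest element leads) gives α⁻¹ = (1, 8)(2, 4, 6, 5).

(1, 8)(2, 4, 6, 5)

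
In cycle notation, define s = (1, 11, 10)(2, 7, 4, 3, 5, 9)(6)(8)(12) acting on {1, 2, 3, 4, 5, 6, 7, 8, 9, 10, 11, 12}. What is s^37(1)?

1 lies in the 3-cycle (1, 11, 10).
Powers repeat with period 3 on this cycle, and 37 mod 3 = 1, so s^37(1) = s^1(1).
Stepping 1 place around the cycle: 1 → 11.

11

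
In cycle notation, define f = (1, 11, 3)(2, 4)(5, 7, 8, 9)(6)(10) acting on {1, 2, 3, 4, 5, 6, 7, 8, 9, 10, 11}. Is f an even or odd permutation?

The cycle lengths are 4, 3, 2, 1, 1.
A cycle of length ℓ contributes ℓ−1 transpositions, so f is a product of 3 + 2 + 1 = 6 transpositions — even.

even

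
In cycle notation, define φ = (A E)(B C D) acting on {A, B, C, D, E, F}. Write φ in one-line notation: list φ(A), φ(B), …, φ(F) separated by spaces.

E C D B A F

Each element maps to the next entry in its cycle (wrapping to the front): A→E, B→C, C→D, D→B, E→A, F→F.
Listing these in domain order gives E C D B A F.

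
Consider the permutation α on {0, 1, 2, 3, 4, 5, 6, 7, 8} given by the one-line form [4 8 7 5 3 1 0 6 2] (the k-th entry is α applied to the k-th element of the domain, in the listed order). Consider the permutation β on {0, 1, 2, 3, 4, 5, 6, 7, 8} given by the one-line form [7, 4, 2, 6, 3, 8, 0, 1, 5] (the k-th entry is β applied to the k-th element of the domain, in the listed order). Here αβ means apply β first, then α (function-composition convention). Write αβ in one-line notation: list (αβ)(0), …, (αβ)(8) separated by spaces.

6 3 7 0 5 2 4 8 1

(αβ)(x) = α(β(x)). Computing each image: α(β(0)) = α(7) = 6, α(β(1)) = α(4) = 3, α(β(2)) = α(2) = 7, α(β(3)) = α(6) = 0, α(β(4)) = α(3) = 5, α(β(5)) = α(8) = 2, α(β(6)) = α(0) = 4, α(β(7)) = α(1) = 8, α(β(8)) = α(5) = 1.
Hence αβ = [6 3 7 0 5 2 4 8 1].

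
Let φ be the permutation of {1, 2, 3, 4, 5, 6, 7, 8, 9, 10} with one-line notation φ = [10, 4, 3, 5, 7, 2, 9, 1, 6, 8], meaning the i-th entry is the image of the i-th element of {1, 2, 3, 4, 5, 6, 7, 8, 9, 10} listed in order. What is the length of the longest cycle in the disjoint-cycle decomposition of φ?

6

Decomposing into disjoint cycles gives (1 10 8)(2 4 5 7 9 6); the longest has length 6.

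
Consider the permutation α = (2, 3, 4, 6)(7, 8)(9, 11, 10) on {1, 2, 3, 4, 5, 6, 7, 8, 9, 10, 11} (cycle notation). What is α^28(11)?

10

11 lies in the 3-cycle (9, 11, 10).
Powers repeat with period 3 on this cycle, and 28 mod 3 = 1, so α^28(11) = α^1(11).
Stepping 1 place around the cycle: 11 → 10.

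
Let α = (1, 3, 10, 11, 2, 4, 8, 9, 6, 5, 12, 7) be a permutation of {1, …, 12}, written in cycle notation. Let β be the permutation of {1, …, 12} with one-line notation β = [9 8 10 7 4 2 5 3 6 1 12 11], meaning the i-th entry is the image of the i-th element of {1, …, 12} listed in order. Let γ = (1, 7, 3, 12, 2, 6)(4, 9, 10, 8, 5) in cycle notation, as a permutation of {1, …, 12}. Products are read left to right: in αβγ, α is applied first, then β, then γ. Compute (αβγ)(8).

Chase 8: α(8) = 9; β(9) = 6; γ(6) = 1. Hence (αβγ)(8) = 1.

1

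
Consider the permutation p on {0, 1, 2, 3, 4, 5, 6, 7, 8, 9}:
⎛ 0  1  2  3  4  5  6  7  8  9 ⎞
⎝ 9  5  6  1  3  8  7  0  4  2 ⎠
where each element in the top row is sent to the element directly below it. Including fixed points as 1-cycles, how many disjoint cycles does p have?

The cycle decomposition is (0 9 2 6 7)(1 5 8 4 3), which has 2 cycles (counting 1-cycles).

2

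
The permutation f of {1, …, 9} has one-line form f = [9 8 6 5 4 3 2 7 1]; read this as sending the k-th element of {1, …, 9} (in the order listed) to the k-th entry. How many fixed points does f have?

No element satisfies f(x) = x, so there are 0 fixed points.

0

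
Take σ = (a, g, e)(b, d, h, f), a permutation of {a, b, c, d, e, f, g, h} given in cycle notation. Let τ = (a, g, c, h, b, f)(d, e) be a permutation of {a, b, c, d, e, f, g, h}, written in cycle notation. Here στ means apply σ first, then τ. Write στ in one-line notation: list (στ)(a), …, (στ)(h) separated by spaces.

c e h b g f d a

Chase each element through σ then τ: a → g → c; b → d → e; c → c → h; d → h → b; e → a → g; f → b → f; g → e → d; h → f → a.
So στ in one-line form is c e h b g f d a.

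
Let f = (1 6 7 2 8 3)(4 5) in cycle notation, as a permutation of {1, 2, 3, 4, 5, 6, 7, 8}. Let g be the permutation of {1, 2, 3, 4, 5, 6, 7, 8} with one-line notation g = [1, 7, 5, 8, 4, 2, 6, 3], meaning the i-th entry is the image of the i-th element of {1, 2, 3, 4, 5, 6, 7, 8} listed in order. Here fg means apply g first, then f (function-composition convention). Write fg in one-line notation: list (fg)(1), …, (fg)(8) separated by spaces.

(fg)(x) = f(g(x)). Computing each image: f(g(1)) = f(1) = 6, f(g(2)) = f(7) = 2, f(g(3)) = f(5) = 4, f(g(4)) = f(8) = 3, f(g(5)) = f(4) = 5, f(g(6)) = f(2) = 8, f(g(7)) = f(6) = 7, f(g(8)) = f(3) = 1.
Hence fg = [6 2 4 3 5 8 7 1].

6 2 4 3 5 8 7 1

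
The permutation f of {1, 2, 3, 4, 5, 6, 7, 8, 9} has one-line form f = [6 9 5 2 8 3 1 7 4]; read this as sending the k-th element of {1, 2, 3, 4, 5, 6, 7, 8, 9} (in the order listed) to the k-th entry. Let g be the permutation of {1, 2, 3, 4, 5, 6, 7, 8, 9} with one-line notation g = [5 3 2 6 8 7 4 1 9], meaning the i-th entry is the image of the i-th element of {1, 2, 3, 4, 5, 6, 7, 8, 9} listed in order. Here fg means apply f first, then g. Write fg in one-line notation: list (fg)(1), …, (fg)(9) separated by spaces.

Chase each element through f then g: 1 → 6 → 7; 2 → 9 → 9; 3 → 5 → 8; 4 → 2 → 3; 5 → 8 → 1; 6 → 3 → 2; 7 → 1 → 5; 8 → 7 → 4; 9 → 4 → 6.
Collecting the images, fg = [7 9 8 3 1 2 5 4 6].

7 9 8 3 1 2 5 4 6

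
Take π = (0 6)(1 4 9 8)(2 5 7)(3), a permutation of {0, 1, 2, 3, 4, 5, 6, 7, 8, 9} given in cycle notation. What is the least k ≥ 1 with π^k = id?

12

The disjoint cycles have lengths 4, 3, 2, 1.
The order is lcm(4, 3, 2) = 12.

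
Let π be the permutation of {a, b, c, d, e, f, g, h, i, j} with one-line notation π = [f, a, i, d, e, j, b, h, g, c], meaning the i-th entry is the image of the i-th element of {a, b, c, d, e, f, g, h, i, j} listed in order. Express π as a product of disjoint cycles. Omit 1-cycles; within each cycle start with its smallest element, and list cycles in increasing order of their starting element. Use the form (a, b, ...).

(a, f, j, c, i, g, b)

Start at a and follow images: a → f → j → c → i → g → b → a, giving the cycle (a, f, j, c, i, g, b).
Repeating from the next unused element and collecting all non-trivial cycles gives (a, f, j, c, i, g, b).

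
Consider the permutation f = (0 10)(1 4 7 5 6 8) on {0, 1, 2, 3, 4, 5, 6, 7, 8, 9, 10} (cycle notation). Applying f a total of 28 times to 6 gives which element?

6 lies in the 6-cycle (1 4 7 5 6 8).
Powers repeat with period 6 on this cycle, and 28 mod 6 = 4, so f^28(6) = f^4(6).
Stepping 4 places around the cycle: 6 → 8 → 1 → 4 → 7.

7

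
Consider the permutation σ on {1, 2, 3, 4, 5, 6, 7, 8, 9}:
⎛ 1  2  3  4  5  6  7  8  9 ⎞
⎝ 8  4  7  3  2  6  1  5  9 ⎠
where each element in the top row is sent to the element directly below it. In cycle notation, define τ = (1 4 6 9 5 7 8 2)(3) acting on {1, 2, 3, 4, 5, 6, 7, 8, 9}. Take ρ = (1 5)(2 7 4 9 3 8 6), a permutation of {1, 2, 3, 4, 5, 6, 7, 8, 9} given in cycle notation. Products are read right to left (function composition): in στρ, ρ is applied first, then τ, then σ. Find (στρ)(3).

Chase 3: ρ(3) = 8; τ(8) = 2; σ(2) = 4. Hence (στρ)(3) = 4.

4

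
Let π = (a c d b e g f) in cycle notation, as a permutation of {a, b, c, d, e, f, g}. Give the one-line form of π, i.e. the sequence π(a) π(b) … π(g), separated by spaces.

Reading each image from the cycles: a↦c, b↦e, c↦d, d↦b, e↦g, f↦a, g↦f.
So the one-line form is c e d b g a f.

c e d b g a f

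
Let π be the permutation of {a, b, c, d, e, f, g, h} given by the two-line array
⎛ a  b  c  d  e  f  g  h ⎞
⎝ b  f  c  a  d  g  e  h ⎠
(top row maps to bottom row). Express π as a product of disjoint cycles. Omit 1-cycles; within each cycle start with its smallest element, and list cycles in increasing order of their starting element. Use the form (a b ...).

(a b f g e d)

Iterating π from a gives a → b → f → g → e → d → a; that is the 6-cycle (a b f g e d).
Continuing from each remaining unvisited element yields (a b f g e d).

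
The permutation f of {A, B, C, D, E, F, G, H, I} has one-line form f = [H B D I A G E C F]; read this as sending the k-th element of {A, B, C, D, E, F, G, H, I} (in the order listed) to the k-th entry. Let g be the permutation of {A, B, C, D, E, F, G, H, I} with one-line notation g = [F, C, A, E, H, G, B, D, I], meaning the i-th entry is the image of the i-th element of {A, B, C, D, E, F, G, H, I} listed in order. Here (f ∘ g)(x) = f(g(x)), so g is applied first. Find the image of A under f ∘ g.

(f ∘ g)(A) = f(g(A)). g(A) = F, then f(F) = G. So (f ∘ g)(A) = G.

G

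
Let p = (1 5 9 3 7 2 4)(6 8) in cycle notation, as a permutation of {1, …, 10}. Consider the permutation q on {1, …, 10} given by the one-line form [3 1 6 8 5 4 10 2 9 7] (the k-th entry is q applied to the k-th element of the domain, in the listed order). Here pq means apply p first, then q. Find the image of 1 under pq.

5

First apply p: p(1) = 5, then q(5) = 5. Thus (pq)(1) = 5.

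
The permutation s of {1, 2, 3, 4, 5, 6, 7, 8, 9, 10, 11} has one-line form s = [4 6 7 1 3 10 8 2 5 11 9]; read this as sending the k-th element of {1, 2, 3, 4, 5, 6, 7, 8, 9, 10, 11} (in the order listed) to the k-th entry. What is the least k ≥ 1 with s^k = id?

18

Decomposing into disjoint cycles gives cycle lengths 9, 2.
Since disjoint cycles commute, ord(s) = lcm(9, 2) = 18.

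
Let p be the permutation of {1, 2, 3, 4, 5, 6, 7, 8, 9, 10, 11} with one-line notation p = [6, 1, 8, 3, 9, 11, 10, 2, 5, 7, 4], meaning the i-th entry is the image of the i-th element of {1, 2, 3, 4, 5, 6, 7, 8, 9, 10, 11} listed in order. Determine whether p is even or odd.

even

In disjoint-cycle form the cycle lengths are 7, 2, 2.
A cycle is odd iff its length is even; p has 2 even-length cycles, so sgn(p) = (−1)^2 and p is even.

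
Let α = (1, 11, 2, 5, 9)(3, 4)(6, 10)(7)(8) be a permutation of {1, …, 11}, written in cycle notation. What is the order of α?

The cycle type of α is (5, 2, 2, 1, 1).
Since disjoint cycles commute, ord(α) = lcm(5, 2, 2) = 10.

10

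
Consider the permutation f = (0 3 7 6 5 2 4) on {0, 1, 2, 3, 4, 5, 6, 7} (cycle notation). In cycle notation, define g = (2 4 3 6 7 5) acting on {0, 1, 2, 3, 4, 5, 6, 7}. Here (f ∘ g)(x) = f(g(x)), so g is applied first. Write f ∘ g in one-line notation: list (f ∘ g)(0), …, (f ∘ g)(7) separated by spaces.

3 1 0 5 7 4 6 2

(f ∘ g)(x) = f(g(x)). Computing each image: f(g(0)) = f(0) = 3, f(g(1)) = f(1) = 1, f(g(2)) = f(4) = 0, f(g(3)) = f(6) = 5, f(g(4)) = f(3) = 7, f(g(5)) = f(2) = 4, f(g(6)) = f(7) = 6, f(g(7)) = f(5) = 2.
Hence f ∘ g = [3 1 0 5 7 4 6 2].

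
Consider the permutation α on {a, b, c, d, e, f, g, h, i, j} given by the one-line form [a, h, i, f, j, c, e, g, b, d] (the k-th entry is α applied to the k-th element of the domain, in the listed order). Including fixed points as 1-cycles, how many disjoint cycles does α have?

The cycle decomposition is (a)(b h g e j d f c i), which has 2 cycles (counting 1-cycles).

2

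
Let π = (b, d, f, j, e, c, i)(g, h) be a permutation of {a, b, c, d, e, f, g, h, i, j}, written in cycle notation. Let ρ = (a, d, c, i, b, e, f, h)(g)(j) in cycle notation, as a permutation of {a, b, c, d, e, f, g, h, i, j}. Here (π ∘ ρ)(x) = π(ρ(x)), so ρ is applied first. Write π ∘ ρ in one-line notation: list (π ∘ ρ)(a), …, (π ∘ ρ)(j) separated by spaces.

(π ∘ ρ)(x) = π(ρ(x)). Computing each image: π(ρ(a)) = π(d) = f, π(ρ(b)) = π(e) = c, π(ρ(c)) = π(i) = b, π(ρ(d)) = π(c) = i, π(ρ(e)) = π(f) = j, π(ρ(f)) = π(h) = g, π(ρ(g)) = π(g) = h, π(ρ(h)) = π(a) = a, π(ρ(i)) = π(b) = d, π(ρ(j)) = π(j) = e.
Hence π ∘ ρ = [f c b i j g h a d e].

f c b i j g h a d e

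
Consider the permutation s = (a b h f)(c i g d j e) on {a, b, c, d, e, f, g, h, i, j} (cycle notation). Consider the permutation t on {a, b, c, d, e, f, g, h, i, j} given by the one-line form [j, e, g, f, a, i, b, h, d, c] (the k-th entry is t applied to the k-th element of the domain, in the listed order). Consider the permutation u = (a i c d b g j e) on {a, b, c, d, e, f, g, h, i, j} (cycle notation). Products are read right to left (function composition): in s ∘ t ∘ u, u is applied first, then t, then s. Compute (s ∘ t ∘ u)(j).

Chase j: u(j) = e; t(e) = a; s(a) = b. Hence (s ∘ t ∘ u)(j) = b.

b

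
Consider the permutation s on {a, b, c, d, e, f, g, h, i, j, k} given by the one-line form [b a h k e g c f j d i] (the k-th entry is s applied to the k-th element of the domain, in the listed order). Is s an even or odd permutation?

In disjoint-cycle form the cycle lengths are 4, 4, 2, 1.
A cycle is odd iff its length is even; s has 3 even-length cycles, so sgn(s) = (−1)^3 and s is odd.

odd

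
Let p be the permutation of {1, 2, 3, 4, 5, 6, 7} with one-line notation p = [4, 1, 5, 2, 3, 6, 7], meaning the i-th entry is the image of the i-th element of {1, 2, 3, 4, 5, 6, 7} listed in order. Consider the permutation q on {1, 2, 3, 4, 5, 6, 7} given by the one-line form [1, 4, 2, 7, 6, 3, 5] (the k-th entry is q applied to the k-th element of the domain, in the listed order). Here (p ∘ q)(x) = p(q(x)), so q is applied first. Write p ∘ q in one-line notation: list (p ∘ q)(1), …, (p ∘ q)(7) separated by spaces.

(p ∘ q)(x) = p(q(x)). Computing each image: p(q(1)) = p(1) = 4, p(q(2)) = p(4) = 2, p(q(3)) = p(2) = 1, p(q(4)) = p(7) = 7, p(q(5)) = p(6) = 6, p(q(6)) = p(3) = 5, p(q(7)) = p(5) = 3.
Hence p ∘ q = [4 2 1 7 6 5 3].

4 2 1 7 6 5 3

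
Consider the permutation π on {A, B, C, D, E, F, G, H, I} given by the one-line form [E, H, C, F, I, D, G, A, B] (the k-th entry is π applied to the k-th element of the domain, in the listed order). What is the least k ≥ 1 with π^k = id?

Writing π as disjoint cycles, the cycle lengths are 5, 2, 1, 1.
Since disjoint cycles commute, ord(π) = lcm(5, 2) = 10.

10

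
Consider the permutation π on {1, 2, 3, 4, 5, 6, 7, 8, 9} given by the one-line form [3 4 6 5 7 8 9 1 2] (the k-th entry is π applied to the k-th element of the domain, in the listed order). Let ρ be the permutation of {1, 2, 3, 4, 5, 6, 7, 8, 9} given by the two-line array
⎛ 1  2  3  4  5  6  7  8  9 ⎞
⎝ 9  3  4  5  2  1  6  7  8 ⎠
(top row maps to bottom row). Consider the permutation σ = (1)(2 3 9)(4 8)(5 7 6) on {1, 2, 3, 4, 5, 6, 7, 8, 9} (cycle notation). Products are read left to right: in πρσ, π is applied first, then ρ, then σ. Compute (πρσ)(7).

Apply the permutations in order: π(7) = 9, then ρ(9) = 8, then σ(8) = 4. So (πρσ)(7) = 4.

4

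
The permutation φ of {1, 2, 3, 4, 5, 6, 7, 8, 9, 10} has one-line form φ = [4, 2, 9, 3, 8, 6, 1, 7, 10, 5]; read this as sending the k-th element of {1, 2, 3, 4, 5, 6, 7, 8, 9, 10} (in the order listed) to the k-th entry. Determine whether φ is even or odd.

odd

In disjoint-cycle form the cycle lengths are 8, 1, 1.
A cycle is odd iff its length is even; φ has 1 even-length cycle, so sgn(φ) = (−1)^1 and φ is odd.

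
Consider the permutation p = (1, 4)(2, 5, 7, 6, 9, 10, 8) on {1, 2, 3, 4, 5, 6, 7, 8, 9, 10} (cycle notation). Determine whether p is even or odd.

odd

The cycle lengths are 7, 2, 1.
A cycle of length ℓ contributes ℓ−1 transpositions, so p is a product of 6 + 1 = 7 transpositions — odd.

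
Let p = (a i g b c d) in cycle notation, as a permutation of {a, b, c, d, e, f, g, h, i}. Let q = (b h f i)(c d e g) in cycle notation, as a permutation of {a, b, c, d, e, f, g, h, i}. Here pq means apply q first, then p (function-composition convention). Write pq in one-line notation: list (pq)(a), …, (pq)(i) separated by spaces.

(pq)(x) = p(q(x)). Computing each image: p(q(a)) = p(a) = i, p(q(b)) = p(h) = h, p(q(c)) = p(d) = a, p(q(d)) = p(e) = e, p(q(e)) = p(g) = b, p(q(f)) = p(i) = g, p(q(g)) = p(c) = d, p(q(h)) = p(f) = f, p(q(i)) = p(b) = c.
Hence pq = [i h a e b g d f c].

i h a e b g d f c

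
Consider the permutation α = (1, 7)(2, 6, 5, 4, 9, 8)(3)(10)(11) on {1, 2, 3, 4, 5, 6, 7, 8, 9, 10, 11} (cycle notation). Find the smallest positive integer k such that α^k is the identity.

6

The cycle type of α is (6, 2, 1, 1, 1).
The order is lcm(6, 2) = 6.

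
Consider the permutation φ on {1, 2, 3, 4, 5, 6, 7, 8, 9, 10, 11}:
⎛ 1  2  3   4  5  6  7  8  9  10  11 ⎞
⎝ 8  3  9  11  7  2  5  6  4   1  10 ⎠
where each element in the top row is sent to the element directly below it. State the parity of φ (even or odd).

In disjoint-cycle form the cycle lengths are 9, 2.
A cycle is odd iff its length is even; φ has 1 even-length cycle, so sgn(φ) = (−1)^1 and φ is odd.

odd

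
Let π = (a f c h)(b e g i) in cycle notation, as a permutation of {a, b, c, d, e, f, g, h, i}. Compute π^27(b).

i

b lies in the 4-cycle (b e g i).
On a 4-cycle, π^4 is the identity, so π^27 = π^3 there (27 ≡ 3 mod 4).
Stepping 3 places around the cycle: b → e → g → i.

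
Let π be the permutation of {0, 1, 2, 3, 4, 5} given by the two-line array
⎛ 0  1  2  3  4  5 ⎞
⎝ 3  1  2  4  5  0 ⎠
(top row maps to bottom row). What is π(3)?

4

The entry below 3 in the array is 4, so π(3) = 4.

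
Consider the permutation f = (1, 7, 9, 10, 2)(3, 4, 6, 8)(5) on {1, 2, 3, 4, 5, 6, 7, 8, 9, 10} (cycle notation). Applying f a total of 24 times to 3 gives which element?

3 lies in the 4-cycle (3, 4, 6, 8).
Since the cycle has length 4, f^24 acts on it the same as f^0 (24 mod 4 = 0).
So f^24(3) = 3.

3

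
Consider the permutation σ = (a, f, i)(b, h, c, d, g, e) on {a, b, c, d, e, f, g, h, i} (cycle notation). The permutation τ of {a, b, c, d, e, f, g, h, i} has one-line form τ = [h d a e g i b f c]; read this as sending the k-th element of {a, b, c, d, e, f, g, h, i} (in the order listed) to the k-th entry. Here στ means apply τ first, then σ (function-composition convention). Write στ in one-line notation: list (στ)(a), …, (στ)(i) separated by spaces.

c g f b e a h i d

For each element, apply τ then σ: a → h → c; b → d → g; c → a → f; d → e → b; e → g → e; f → i → a; g → b → h; h → f → i; i → c → d.
So στ in one-line form is c g f b e a h i d.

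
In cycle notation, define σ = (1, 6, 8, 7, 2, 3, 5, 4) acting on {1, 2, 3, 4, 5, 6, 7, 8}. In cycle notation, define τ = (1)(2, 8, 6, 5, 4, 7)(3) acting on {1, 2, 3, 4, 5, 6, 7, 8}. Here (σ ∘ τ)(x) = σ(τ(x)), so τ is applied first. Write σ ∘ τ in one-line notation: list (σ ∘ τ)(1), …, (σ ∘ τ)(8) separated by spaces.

6 7 5 2 1 4 3 8

Chase each element through τ then σ: 1 → 1 → 6; 2 → 8 → 7; 3 → 3 → 5; 4 → 7 → 2; 5 → 4 → 1; 6 → 5 → 4; 7 → 2 → 3; 8 → 6 → 8.
Collecting the images, σ ∘ τ = [6 7 5 2 1 4 3 8].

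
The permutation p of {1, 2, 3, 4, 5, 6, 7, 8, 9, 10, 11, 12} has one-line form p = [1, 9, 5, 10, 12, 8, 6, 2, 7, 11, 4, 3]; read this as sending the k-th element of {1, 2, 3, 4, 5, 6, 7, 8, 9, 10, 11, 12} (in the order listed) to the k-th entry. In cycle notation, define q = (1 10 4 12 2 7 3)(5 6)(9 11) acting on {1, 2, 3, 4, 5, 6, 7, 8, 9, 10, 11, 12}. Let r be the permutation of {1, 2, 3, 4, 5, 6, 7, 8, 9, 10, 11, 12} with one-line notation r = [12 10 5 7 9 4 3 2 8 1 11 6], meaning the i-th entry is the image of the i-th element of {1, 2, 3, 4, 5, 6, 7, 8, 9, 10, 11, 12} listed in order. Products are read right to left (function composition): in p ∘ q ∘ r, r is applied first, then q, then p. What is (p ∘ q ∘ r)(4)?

5

Chase 4: r(4) = 7; q(7) = 3; p(3) = 5. Hence (p ∘ q ∘ r)(4) = 5.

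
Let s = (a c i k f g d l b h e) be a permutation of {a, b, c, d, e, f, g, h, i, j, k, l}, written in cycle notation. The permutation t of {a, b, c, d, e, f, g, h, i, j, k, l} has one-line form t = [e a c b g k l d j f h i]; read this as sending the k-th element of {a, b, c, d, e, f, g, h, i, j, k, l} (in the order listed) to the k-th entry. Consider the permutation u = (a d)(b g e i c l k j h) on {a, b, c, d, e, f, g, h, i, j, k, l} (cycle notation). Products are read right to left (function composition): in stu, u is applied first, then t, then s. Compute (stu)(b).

Chase b: u(b) = g; t(g) = l; s(l) = b. Hence (stu)(b) = b.

b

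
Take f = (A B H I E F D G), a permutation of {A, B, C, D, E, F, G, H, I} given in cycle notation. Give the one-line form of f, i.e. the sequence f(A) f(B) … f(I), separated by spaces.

B H C G F D A I E

Reading each image from the cycles: A↦B, B↦H, C↦C, D↦G, E↦F, F↦D, G↦A, H↦I, I↦E.
So the one-line form is B H C G F D A I E.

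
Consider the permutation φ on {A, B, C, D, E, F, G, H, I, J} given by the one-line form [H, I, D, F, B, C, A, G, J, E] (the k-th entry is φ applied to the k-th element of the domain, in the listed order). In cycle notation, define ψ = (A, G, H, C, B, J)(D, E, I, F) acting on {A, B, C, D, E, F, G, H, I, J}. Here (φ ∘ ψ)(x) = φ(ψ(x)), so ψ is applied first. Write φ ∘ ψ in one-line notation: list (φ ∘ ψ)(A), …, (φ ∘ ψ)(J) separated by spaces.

(φ ∘ ψ)(x) = φ(ψ(x)). Computing each image: φ(ψ(A)) = φ(G) = A, φ(ψ(B)) = φ(J) = E, φ(ψ(C)) = φ(B) = I, φ(ψ(D)) = φ(E) = B, φ(ψ(E)) = φ(I) = J, φ(ψ(F)) = φ(D) = F, φ(ψ(G)) = φ(H) = G, φ(ψ(H)) = φ(C) = D, φ(ψ(I)) = φ(F) = C, φ(ψ(J)) = φ(A) = H.
Hence φ ∘ ψ = [A E I B J F G D C H].

A E I B J F G D C H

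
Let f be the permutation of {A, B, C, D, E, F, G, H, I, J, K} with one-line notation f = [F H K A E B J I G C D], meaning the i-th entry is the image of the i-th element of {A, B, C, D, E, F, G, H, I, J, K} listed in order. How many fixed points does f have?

1

The fixed points (elements with f(x) = x) are {E}, so there is 1.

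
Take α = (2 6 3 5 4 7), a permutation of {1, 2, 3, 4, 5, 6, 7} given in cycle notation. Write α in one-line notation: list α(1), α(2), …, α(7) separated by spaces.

1 6 5 7 4 3 2

Each element maps to the next entry in its cycle (wrapping to the front): 1↦1, 2↦6, 3↦5, 4↦7, 5↦4, 6↦3, 7↦2.
Listing these in domain order gives 1 6 5 7 4 3 2.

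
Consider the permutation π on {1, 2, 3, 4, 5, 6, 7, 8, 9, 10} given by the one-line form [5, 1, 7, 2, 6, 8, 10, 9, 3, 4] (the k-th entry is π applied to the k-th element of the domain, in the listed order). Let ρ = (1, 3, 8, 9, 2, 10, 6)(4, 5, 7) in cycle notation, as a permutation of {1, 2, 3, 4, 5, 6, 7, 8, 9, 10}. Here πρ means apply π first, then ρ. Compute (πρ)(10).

5

π(10) = 4, then ρ(4) = 5; composing gives (πρ)(10) = 5.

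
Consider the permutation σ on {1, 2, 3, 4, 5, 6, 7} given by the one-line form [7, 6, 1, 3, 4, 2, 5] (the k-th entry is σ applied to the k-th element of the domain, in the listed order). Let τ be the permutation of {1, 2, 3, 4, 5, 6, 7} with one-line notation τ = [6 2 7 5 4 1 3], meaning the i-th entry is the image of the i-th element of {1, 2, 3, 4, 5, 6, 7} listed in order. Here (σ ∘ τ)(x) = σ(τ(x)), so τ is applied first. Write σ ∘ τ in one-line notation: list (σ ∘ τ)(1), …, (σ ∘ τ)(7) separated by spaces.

For each element, apply τ then σ: 1 → 6 → 2; 2 → 2 → 6; 3 → 7 → 5; 4 → 5 → 4; 5 → 4 → 3; 6 → 1 → 7; 7 → 3 → 1.
Collecting the images, σ ∘ τ = [2 6 5 4 3 7 1].

2 6 5 4 3 7 1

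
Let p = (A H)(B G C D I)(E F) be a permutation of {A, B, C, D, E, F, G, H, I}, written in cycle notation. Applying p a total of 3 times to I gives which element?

C

I lies in the 5-cycle (B G C D I).
Advancing 3 steps from I: I → B → G → C.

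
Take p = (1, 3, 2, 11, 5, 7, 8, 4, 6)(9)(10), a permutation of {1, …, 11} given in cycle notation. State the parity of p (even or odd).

The cycle lengths are 9, 1, 1.
A cycle is odd iff its length is even; p has 0 even-length cycles, so sgn(p) = (−1)^0 and p is even.

even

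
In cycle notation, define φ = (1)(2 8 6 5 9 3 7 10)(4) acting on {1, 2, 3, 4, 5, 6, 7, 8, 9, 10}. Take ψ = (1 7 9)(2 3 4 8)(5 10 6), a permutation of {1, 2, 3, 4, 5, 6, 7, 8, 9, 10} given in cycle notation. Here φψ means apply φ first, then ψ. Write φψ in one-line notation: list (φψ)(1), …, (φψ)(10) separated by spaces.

Chase each element through φ then ψ: 1 → 1 → 7; 2 → 8 → 2; 3 → 7 → 9; 4 → 4 → 8; 5 → 9 → 1; 6 → 5 → 10; 7 → 10 → 6; 8 → 6 → 5; 9 → 3 → 4; 10 → 2 → 3.
So φψ in one-line form is 7 2 9 8 1 10 6 5 4 3.

7 2 9 8 1 10 6 5 4 3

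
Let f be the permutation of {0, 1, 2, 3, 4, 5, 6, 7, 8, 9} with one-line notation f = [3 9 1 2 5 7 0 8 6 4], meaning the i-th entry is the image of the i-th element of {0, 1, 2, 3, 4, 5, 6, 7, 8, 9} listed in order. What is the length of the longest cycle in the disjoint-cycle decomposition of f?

10

Decomposing into disjoint cycles gives (0 3 2 1 9 4 5 7 8 6); the longest has length 10.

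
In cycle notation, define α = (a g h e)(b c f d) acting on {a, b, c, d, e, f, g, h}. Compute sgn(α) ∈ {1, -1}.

1

The cycle lengths are 4, 4.
A cycle is odd iff its length is even; α has 2 even-length cycles, so sgn(α) = (−1)^2 and α is even.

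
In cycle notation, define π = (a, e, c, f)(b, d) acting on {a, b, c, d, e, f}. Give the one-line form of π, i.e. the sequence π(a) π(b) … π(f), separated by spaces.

Each element maps to the next entry in its cycle (wrapping to the front): a→e, b→d, c→f, d→b, e→c, f→a.
Listing these in domain order gives e d f b c a.

e d f b c a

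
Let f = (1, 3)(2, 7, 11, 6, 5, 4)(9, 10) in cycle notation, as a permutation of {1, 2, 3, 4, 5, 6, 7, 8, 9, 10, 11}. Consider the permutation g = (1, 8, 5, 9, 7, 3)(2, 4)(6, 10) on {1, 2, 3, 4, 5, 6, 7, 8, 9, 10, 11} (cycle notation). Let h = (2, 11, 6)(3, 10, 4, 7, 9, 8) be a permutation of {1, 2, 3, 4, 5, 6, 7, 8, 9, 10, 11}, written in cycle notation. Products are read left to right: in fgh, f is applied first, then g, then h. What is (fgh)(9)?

2

(fgh)(9) = h(g(f(9))). f(9) = 10, then g(10) = 6, then h(6) = 2, so the result is 2.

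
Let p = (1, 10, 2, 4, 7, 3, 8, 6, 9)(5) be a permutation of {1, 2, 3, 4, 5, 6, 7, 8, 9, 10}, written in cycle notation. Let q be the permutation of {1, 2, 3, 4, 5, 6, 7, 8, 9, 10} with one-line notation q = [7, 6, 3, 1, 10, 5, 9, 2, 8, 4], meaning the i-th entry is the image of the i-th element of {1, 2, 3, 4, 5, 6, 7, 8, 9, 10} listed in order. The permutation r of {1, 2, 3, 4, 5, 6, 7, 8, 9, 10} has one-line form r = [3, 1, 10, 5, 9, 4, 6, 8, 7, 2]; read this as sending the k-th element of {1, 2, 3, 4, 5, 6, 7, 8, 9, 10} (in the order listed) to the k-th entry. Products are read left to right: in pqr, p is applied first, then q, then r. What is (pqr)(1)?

Chase 1: p(1) = 10; q(10) = 4; r(4) = 5. Hence (pqr)(1) = 5.

5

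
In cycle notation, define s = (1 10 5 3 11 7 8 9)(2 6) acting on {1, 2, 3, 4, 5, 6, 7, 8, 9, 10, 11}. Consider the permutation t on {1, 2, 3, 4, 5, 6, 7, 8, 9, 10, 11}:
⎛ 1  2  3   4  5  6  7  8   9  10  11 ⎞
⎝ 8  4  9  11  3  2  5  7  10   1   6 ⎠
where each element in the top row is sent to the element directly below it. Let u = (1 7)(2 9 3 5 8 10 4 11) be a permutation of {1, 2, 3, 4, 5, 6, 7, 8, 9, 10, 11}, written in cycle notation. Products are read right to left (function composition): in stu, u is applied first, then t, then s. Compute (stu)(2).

5

(stu)(2) = s(t(u(2))). u(2) = 9, then t(9) = 10, then s(10) = 5, so the result is 5.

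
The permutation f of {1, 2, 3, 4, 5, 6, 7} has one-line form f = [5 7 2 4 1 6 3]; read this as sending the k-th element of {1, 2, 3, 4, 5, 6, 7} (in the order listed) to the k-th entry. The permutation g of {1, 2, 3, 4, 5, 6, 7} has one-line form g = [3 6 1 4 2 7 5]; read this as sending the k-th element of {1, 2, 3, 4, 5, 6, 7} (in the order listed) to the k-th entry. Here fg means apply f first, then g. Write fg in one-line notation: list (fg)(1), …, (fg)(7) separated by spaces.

2 5 6 4 3 7 1

Chase each element through f then g: 1 → 5 → 2; 2 → 7 → 5; 3 → 2 → 6; 4 → 4 → 4; 5 → 1 → 3; 6 → 6 → 7; 7 → 3 → 1.
So fg in one-line form is 2 5 6 4 3 7 1.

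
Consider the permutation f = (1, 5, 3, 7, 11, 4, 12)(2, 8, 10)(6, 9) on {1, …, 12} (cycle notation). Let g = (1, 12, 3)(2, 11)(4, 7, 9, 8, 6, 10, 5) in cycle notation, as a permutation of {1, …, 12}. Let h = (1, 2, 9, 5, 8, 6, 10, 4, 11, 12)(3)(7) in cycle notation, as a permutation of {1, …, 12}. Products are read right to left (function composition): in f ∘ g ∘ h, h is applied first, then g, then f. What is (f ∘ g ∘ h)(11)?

7

Chase 11: h(11) = 12; g(12) = 3; f(3) = 7. Hence (f ∘ g ∘ h)(11) = 7.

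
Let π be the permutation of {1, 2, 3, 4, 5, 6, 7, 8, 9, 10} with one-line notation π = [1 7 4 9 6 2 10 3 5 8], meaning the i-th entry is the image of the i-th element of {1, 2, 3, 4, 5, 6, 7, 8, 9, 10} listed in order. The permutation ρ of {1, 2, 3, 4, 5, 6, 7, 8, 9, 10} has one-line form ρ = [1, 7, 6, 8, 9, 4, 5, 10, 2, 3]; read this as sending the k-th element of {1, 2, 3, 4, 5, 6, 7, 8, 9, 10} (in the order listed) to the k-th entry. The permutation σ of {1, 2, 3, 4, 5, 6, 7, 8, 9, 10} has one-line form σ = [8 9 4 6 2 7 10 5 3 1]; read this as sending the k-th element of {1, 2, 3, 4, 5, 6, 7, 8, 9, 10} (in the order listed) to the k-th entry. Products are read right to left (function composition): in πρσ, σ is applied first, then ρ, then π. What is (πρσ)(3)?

3

Chase 3: σ(3) = 4; ρ(4) = 8; π(8) = 3. Hence (πρσ)(3) = 3.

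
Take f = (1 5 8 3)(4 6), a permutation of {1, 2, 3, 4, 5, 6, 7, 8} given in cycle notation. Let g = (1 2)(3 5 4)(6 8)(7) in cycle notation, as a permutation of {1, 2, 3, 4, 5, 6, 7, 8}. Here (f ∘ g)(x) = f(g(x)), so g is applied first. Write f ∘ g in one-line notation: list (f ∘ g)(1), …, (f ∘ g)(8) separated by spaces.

2 5 8 1 6 3 7 4

(f ∘ g)(x) = f(g(x)). Computing each image: f(g(1)) = f(2) = 2, f(g(2)) = f(1) = 5, f(g(3)) = f(5) = 8, f(g(4)) = f(3) = 1, f(g(5)) = f(4) = 6, f(g(6)) = f(8) = 3, f(g(7)) = f(7) = 7, f(g(8)) = f(6) = 4.
Hence f ∘ g = [2 5 8 1 6 3 7 4].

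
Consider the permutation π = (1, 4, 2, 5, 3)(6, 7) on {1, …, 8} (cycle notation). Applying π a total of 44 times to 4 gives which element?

1

4 lies in the 5-cycle (1, 4, 2, 5, 3).
On a 5-cycle, π^5 is the identity, so π^44 = π^4 there (44 ≡ 4 mod 5).
Stepping 4 places around the cycle: 4 → 2 → 5 → 3 → 1.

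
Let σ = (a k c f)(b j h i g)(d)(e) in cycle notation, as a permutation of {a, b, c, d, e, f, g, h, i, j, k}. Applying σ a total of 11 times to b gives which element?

b lies in the 5-cycle (b j h i g).
Powers repeat with period 5 on this cycle, and 11 mod 5 = 1, so σ^11(b) = σ^1(b).
Advancing 1 step from b: b → j.

j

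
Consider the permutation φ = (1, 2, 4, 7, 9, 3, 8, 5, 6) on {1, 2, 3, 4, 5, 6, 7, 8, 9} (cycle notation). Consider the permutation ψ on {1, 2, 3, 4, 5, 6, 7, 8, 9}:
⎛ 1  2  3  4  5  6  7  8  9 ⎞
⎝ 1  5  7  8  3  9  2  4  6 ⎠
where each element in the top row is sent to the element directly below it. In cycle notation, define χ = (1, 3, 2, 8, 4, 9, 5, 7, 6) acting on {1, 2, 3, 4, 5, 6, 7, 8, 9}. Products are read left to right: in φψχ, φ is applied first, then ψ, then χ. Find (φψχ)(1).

Apply the permutations in order: φ(1) = 2, then ψ(2) = 5, then χ(5) = 7. So (φψχ)(1) = 7.

7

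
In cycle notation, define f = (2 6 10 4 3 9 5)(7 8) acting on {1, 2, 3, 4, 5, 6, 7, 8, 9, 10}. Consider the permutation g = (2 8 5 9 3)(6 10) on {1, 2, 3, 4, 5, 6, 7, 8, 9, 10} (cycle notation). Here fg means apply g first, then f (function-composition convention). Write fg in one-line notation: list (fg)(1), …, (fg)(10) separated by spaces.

1 7 6 3 5 4 8 2 9 10

(fg)(x) = f(g(x)). Computing each image: f(g(1)) = f(1) = 1, f(g(2)) = f(8) = 7, f(g(3)) = f(2) = 6, f(g(4)) = f(4) = 3, f(g(5)) = f(9) = 5, f(g(6)) = f(10) = 4, f(g(7)) = f(7) = 8, f(g(8)) = f(5) = 2, f(g(9)) = f(3) = 9, f(g(10)) = f(6) = 10.
Hence fg = [1 7 6 3 5 4 8 2 9 10].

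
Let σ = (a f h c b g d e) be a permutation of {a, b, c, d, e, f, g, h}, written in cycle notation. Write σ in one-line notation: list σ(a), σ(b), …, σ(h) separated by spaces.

f g b e a h d c

Each element maps to the next entry in its cycle (wrapping to the front): a→f, b→g, c→b, d→e, e→a, f→h, g→d, h→c.
So the one-line form is f g b e a h d c.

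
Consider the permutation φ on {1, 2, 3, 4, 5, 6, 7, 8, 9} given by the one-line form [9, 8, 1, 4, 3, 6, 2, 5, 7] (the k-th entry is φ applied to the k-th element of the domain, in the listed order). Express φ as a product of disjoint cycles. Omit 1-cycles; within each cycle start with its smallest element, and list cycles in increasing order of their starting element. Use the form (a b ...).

(1 9 7 2 8 5 3)

From 1: 1 → 9 → 7 → 2 → 8 → 5 → 3 → 1, closing the cycle (1 9 7 2 8 5 3).
Continuing from each remaining unvisited element yields (1 9 7 2 8 5 3).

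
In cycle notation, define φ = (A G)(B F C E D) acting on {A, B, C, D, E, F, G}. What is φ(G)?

G appears in (A G); the next entry (wrapping around) is A.

A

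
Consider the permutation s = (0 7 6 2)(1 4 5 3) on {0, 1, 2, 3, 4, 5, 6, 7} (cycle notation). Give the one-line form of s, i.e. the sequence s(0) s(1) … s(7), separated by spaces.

Image by image: 0→7, 1→4, 2→0, 3→1, 4→5, 5→3, 6→2, 7→6.
Listing these in domain order gives 7 4 0 1 5 3 2 6.

7 4 0 1 5 3 2 6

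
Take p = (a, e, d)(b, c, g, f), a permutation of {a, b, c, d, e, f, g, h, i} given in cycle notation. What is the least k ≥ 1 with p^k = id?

The disjoint cycles have lengths 4, 3, 1, 1.
The order of p is the least common multiple of its cycle lengths: lcm(4, 3) = 12.

12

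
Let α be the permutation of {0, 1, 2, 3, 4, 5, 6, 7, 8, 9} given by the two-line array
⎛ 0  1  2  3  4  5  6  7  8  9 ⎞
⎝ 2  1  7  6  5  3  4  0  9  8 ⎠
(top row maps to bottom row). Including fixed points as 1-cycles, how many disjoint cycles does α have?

4

The cycle decomposition is (0, 2, 7)(1)(3, 6, 4, 5)(8, 9), which has 4 cycles (counting 1-cycles).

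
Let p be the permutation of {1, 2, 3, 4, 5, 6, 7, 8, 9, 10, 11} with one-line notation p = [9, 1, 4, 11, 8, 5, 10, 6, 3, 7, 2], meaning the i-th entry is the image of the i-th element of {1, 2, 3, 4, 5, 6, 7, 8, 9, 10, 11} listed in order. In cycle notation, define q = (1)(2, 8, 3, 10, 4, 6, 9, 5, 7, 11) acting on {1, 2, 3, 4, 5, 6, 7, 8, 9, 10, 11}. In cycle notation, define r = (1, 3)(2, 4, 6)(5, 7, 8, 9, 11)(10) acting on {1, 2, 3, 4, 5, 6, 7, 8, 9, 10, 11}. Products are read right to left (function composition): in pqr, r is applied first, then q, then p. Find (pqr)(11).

10

Apply the permutations in order: r(11) = 5, then q(5) = 7, then p(7) = 10. So (pqr)(11) = 10.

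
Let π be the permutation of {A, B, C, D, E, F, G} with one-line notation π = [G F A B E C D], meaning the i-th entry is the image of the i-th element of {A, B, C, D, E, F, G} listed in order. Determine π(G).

G is element number 7 of the domain, and entry number 7 of the one-line form is D, so π(G) = D.

D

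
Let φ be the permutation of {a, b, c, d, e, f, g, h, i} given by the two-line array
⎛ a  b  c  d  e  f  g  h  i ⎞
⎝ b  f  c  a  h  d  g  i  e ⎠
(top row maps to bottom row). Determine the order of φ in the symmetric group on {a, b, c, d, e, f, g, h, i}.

Decomposing into disjoint cycles gives cycle lengths 4, 3, 1, 1.
Since disjoint cycles commute, ord(φ) = lcm(4, 3) = 12.

12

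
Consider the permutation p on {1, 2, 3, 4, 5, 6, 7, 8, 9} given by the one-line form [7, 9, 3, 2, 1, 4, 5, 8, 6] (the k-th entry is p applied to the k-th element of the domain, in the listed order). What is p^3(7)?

7

Tracing 7 → 5 → … returns to 7 after 3 steps, so 7 lies in a 3-cycle (1 7 5).
Since the cycle has length 3, p^3 acts on it the same as p^0 (3 mod 3 = 0).
So p^3(7) = 7.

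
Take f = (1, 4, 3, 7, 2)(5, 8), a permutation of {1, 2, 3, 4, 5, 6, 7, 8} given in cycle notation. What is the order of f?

The cycle type of f is (5, 2, 1).
The order is lcm(5, 2) = 10.

10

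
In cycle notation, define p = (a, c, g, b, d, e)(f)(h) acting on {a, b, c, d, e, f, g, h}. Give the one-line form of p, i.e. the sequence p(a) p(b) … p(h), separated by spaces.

c d g e a f b h

Image by image: a→c, b→d, c→g, d→e, e→a, f→f, g→b, h→h.
Listing these in domain order gives c d g e a f b h.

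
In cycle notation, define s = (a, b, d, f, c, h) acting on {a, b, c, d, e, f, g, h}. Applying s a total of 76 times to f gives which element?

b

f lies in the 6-cycle (a, b, d, f, c, h).
Since the cycle has length 6, s^76 acts on it the same as s^4 (76 mod 6 = 4).
Advancing 4 steps from f: f → c → h → a → b.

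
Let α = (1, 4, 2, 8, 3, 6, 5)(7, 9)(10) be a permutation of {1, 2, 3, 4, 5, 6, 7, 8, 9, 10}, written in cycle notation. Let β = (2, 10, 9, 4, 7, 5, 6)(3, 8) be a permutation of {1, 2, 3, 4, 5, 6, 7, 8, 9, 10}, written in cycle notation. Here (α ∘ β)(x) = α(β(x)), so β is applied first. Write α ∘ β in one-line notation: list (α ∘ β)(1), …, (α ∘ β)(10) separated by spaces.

4 10 3 9 5 8 1 6 2 7

Chase each element through β then α: 1 → 1 → 4; 2 → 10 → 10; 3 → 8 → 3; 4 → 7 → 9; 5 → 6 → 5; 6 → 2 → 8; 7 → 5 → 1; 8 → 3 → 6; 9 → 4 → 2; 10 → 9 → 7.
So α ∘ β in one-line form is 4 10 3 9 5 8 1 6 2 7.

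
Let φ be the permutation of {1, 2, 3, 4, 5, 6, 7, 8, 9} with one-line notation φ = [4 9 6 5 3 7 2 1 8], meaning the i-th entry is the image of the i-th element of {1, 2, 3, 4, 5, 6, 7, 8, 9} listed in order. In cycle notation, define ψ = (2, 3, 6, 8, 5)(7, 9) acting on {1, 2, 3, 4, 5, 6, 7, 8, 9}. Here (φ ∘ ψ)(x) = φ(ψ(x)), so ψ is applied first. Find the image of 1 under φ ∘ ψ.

ψ(1) = 1, then φ(1) = 4; composing gives (φ ∘ ψ)(1) = 4.

4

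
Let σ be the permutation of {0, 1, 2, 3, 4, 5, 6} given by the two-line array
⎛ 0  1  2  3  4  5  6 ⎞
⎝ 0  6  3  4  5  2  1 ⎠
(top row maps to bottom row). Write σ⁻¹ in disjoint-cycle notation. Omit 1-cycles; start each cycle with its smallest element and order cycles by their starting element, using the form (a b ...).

(1 6)(2 5 4 3)

The cycle decomposition of σ is (1 6)(2 3 4 5).
Reversing each cycle (and rotating so the smallest element leads) gives σ⁻¹ = (1 6)(2 5 4 3).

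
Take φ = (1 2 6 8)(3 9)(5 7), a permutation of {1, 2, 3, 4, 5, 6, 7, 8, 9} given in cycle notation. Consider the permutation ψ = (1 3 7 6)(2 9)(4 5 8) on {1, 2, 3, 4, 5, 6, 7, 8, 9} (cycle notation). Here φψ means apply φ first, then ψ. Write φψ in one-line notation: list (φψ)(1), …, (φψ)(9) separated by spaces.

9 1 2 5 6 4 8 3 7

(φψ)(x) = ψ(φ(x)). Computing each image: ψ(φ(1)) = ψ(2) = 9, ψ(φ(2)) = ψ(6) = 1, ψ(φ(3)) = ψ(9) = 2, ψ(φ(4)) = ψ(4) = 5, ψ(φ(5)) = ψ(7) = 6, ψ(φ(6)) = ψ(8) = 4, ψ(φ(7)) = ψ(5) = 8, ψ(φ(8)) = ψ(1) = 3, ψ(φ(9)) = ψ(3) = 7.
Hence φψ = [9 1 2 5 6 4 8 3 7].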